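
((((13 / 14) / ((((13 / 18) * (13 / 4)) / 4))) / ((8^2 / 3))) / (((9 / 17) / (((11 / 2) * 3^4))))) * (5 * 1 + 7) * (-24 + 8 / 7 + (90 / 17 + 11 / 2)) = -23022549 / 2548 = -9035.54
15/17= 0.88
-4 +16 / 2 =4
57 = 57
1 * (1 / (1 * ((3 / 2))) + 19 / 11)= 79 / 33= 2.39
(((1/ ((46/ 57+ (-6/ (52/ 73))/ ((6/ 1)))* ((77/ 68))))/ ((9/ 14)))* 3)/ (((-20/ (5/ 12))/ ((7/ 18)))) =29393/ 525393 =0.06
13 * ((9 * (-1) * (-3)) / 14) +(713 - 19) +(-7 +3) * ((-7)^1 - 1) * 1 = 10515 / 14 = 751.07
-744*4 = -2976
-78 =-78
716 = 716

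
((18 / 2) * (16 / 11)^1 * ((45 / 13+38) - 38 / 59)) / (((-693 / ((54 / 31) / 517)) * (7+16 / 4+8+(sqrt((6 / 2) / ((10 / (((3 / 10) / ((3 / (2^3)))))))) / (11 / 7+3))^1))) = -6578377113600 / 48109890282973519+2163939840 * sqrt(6) / 6872841468996217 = -0.00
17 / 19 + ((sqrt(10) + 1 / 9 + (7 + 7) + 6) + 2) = sqrt(10) + 3934 / 171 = 26.17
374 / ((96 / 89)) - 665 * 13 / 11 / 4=79333 / 528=150.25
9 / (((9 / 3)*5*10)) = 3 / 50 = 0.06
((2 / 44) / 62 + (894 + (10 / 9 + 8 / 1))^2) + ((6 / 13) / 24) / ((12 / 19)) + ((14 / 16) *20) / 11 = 4685823947537 / 5745168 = 815611.30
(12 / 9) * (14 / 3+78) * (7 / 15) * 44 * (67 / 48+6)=1355816 / 81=16738.47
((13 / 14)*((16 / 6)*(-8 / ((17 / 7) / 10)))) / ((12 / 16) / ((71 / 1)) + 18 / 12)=-90880 / 1683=-54.00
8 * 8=64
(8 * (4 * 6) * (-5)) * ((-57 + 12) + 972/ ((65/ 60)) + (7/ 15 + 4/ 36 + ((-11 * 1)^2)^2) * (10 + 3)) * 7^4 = -17186973270656/ 39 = -440691622324.51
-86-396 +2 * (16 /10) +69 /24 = -19037 /40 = -475.92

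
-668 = -668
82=82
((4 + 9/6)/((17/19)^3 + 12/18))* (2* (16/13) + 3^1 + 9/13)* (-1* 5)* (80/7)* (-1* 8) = 2633856000/235417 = 11188.05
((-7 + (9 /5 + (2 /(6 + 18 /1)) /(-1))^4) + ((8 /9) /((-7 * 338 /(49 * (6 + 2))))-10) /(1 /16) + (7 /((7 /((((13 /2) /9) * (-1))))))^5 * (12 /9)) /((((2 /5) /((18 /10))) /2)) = -770882011549757 /532228320000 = -1448.40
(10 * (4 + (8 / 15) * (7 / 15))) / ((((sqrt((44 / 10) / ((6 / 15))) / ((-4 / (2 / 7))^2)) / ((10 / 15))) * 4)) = 187376 * sqrt(11) / 1485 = 418.49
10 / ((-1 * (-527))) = 10 / 527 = 0.02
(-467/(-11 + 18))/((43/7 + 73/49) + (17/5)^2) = -81725/23511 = -3.48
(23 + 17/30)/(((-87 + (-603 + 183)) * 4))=-707/60840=-0.01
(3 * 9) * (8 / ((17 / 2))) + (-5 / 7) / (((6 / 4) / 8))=21.60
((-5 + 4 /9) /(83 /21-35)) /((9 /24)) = 574 /1467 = 0.39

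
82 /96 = 41 /48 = 0.85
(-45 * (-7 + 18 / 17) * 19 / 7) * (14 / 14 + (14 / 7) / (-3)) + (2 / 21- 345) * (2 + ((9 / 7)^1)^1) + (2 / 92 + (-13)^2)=-83036563 / 114954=-722.35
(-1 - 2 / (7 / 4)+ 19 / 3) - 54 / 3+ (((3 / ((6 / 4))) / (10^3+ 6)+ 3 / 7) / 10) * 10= -141322 / 10563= -13.38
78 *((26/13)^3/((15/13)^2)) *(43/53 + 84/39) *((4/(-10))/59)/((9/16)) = -19641856/1172625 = -16.75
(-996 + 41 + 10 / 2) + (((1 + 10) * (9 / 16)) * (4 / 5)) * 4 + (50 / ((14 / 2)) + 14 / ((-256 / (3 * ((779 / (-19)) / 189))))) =-37216229 / 40320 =-923.02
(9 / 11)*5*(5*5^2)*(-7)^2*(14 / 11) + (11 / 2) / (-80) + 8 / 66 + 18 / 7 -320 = 12836367569 / 406560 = 31573.12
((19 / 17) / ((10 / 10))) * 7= 133 / 17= 7.82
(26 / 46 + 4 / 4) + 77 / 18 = 2419 / 414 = 5.84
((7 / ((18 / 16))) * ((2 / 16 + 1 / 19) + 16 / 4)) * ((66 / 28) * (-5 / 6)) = -34925 / 684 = -51.06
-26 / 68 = -13 / 34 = -0.38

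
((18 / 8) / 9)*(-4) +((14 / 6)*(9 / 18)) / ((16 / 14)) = 1 / 48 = 0.02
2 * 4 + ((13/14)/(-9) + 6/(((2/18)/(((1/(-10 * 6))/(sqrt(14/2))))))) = 995/126 - 9 * sqrt(7)/70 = 7.56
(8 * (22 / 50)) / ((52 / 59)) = 1298 / 325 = 3.99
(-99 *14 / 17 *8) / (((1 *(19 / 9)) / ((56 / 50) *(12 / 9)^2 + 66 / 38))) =-176709456 / 153425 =-1151.76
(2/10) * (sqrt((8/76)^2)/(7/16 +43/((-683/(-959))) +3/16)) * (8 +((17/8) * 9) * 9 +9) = 2066758/31664545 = 0.07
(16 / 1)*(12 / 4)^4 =1296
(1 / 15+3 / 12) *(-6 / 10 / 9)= -19 / 900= -0.02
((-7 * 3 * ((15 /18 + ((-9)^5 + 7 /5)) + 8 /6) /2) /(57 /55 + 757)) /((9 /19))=370214867 /214416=1726.62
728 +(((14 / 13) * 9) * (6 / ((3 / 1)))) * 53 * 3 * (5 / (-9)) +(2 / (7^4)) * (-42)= -4389184 / 4459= -984.34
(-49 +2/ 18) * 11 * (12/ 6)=-9680/ 9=-1075.56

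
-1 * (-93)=93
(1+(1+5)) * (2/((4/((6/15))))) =7/5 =1.40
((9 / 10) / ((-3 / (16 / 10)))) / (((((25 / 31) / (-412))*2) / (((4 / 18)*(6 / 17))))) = 102176 / 10625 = 9.62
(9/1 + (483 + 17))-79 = 430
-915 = -915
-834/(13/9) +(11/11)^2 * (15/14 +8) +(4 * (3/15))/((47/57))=-24265259/42770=-567.34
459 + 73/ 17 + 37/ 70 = 551949/ 1190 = 463.82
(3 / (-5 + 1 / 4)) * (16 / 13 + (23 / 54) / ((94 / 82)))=-105734 / 104481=-1.01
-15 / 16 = -0.94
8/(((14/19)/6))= 456/7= 65.14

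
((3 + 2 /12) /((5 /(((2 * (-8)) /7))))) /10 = -76 /525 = -0.14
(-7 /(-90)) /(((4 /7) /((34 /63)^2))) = 289 /7290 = 0.04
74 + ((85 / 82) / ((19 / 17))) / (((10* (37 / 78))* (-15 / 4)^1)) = 10656996 / 144115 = 73.95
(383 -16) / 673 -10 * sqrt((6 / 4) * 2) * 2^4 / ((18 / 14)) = 367 / 673 -1120 * sqrt(3) / 9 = -215.00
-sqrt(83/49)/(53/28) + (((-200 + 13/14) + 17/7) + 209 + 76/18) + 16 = 4105/126 -4 * sqrt(83)/53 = 31.89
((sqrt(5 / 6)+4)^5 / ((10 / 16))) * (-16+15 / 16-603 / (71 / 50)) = -7063585051 / 6390-5085521491 * sqrt(30) / 30672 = -2013554.92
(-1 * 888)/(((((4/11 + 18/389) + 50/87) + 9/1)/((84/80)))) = -1735536726/18585025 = -93.38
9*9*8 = 648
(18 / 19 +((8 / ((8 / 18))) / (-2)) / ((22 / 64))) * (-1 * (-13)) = -68562 / 209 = -328.05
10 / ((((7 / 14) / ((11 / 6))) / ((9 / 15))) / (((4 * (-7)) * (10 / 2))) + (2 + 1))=3080 / 923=3.34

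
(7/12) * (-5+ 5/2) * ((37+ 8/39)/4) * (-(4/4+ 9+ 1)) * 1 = 558635/3744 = 149.21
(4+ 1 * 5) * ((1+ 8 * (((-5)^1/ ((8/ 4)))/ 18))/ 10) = -1/ 10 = -0.10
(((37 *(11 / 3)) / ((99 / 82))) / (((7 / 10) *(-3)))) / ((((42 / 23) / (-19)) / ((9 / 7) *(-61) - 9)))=-48676.35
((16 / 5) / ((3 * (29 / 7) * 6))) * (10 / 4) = 28 / 261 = 0.11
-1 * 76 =-76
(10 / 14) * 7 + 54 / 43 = 269 / 43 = 6.26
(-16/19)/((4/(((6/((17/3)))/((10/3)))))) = -0.07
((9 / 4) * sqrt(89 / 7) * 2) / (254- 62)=3 * sqrt(623) / 896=0.08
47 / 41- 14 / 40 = 653 / 820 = 0.80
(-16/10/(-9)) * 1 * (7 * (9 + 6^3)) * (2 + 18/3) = 2240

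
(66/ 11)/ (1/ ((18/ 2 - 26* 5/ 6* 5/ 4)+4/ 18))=-643/ 6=-107.17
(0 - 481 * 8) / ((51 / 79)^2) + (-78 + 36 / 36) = -24215645 / 2601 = -9310.13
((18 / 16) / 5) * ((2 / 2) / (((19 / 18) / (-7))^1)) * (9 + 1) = -567 / 38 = -14.92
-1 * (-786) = 786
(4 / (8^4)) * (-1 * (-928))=0.91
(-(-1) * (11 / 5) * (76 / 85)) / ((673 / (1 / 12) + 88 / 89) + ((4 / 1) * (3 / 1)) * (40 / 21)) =130207 / 536159175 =0.00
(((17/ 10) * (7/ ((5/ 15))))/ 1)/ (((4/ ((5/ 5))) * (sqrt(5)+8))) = 357/ 295 - 357 * sqrt(5)/ 2360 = 0.87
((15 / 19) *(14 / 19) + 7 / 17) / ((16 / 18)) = 54873 / 49096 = 1.12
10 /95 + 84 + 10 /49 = 78492 /931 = 84.31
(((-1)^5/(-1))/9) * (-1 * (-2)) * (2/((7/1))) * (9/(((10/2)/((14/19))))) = 8/95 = 0.08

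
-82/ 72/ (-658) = 41/ 23688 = 0.00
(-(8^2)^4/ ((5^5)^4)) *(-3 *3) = 0.00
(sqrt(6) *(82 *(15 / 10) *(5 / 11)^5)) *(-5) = -1921875 *sqrt(6) / 161051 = -29.23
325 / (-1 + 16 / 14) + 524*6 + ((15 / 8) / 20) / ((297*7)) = 120171745 / 22176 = 5419.00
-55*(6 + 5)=-605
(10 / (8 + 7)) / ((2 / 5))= 5 / 3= 1.67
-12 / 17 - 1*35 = -607 / 17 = -35.71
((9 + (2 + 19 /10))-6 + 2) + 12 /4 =119 /10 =11.90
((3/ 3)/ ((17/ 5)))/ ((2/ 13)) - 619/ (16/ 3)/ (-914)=506849/ 248608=2.04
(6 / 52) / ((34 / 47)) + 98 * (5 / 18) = 217849 / 7956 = 27.38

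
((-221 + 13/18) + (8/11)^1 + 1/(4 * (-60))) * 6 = -1738873/1320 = -1317.33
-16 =-16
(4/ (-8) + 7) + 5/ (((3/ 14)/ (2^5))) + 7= 4561/ 6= 760.17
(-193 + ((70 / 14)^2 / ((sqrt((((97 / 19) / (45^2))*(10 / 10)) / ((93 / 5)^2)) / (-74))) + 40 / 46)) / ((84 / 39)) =-10064925*sqrt(1843) / 1358 -57447 / 644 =-318269.62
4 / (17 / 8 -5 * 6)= -32 / 223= -0.14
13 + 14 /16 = 111 /8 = 13.88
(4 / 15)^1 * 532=2128 / 15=141.87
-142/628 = -71/314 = -0.23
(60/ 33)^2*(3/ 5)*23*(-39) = -1779.17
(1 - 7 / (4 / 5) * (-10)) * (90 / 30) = 531 / 2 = 265.50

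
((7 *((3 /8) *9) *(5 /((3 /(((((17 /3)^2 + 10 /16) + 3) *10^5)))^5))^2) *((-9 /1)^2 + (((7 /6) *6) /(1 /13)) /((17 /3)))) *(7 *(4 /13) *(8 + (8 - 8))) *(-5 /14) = -1139983932886351526027811335589170890161767601966857910156250000000000000000000000 /561752348060709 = -2029335412342865013676611000000000000000000000000000000000000000000.00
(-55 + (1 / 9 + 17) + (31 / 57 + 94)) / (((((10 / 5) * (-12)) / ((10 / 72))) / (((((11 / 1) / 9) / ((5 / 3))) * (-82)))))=546161 / 27702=19.72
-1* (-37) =37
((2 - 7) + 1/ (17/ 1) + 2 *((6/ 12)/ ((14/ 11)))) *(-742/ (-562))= -52417/ 9554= -5.49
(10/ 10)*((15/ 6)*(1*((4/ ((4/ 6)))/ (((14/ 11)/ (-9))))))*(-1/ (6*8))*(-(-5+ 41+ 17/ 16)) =-293535/ 3584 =-81.90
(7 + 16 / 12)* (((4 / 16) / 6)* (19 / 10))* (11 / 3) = 1045 / 432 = 2.42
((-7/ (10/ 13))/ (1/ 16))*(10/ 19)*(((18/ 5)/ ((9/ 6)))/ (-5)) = 17472/ 475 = 36.78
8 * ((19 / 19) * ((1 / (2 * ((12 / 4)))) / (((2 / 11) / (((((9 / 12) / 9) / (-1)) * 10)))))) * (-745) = 4552.78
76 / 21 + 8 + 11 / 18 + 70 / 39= 22973 / 1638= 14.03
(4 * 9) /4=9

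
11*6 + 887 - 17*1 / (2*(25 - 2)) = 43821 / 46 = 952.63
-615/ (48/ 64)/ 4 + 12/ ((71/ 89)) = -13487/ 71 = -189.96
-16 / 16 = -1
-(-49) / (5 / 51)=2499 / 5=499.80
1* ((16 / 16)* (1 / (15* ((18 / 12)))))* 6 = 4 / 15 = 0.27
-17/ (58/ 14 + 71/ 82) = -9758/ 2875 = -3.39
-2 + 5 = 3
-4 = -4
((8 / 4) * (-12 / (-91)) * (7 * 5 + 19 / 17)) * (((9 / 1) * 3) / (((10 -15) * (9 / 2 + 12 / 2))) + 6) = 2829312 / 54145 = 52.25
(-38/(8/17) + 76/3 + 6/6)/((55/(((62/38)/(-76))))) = 20243/953040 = 0.02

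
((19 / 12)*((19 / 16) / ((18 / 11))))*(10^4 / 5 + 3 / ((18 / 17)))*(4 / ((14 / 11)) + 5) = 906670633 / 48384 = 18739.06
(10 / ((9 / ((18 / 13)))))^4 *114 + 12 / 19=346902732 / 542659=639.26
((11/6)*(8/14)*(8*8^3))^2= 8120172544/441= 18413089.67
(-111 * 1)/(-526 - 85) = 111/611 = 0.18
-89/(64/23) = -31.98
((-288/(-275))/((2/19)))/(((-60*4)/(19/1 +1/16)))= -3477/4400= -0.79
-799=-799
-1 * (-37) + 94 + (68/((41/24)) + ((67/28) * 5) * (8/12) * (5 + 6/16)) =2943613/13776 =213.68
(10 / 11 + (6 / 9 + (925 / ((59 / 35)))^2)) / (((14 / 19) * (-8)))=-657187611103 / 12865776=-51080.29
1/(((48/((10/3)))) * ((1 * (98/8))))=5/882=0.01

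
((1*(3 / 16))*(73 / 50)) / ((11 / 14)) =1533 / 4400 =0.35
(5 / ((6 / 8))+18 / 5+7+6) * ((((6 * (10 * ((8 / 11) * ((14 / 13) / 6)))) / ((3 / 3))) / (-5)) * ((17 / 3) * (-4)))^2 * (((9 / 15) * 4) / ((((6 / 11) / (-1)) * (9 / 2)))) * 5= -323891298304 / 2258685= -143398.17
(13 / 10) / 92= 13 / 920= 0.01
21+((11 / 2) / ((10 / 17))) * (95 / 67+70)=184587 / 268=688.76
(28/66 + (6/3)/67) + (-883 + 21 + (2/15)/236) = -374625761/434830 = -861.55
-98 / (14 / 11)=-77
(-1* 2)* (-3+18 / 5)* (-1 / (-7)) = -6 / 35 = -0.17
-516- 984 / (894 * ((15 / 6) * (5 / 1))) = -1922428 / 3725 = -516.09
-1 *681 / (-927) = 0.73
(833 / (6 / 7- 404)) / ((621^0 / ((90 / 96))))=-1.94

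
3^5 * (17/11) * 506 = 190026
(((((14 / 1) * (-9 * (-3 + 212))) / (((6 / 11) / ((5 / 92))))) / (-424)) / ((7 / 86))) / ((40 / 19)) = 5634849 / 156032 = 36.11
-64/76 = -16/19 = -0.84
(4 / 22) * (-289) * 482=-278596 / 11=-25326.91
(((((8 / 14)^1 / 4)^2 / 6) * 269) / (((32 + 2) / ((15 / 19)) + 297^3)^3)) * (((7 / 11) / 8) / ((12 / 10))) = 504375 / 149528737434679033640617459744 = 0.00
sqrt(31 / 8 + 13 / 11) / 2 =sqrt(9790) / 88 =1.12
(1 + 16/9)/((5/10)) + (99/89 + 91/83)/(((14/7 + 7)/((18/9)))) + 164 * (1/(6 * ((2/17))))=1760911/7387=238.38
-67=-67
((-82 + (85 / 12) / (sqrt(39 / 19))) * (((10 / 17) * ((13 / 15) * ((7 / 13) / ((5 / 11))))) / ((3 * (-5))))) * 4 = 50512 / 3825 - 154 * sqrt(741) / 5265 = 12.41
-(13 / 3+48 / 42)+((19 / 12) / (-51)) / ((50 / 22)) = -587963 / 107100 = -5.49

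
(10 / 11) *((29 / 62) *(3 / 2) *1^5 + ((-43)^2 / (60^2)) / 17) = 1388419 / 2086920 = 0.67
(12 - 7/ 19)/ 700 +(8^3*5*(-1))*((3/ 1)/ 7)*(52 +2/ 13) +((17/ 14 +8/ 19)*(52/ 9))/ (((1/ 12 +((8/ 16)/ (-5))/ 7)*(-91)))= -74388219/ 1300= -57221.71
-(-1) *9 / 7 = 9 / 7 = 1.29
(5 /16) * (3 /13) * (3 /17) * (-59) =-2655 /3536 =-0.75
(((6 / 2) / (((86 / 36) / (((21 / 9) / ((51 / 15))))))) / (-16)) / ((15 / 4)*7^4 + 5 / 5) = -0.00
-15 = -15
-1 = -1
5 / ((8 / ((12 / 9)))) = 5 / 6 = 0.83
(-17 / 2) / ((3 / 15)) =-42.50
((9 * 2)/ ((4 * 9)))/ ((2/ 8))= 2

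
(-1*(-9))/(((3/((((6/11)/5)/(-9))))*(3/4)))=-8/165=-0.05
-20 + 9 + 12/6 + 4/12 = -26/3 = -8.67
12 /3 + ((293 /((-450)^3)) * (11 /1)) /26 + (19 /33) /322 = 16791263917067 /4195941750000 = 4.00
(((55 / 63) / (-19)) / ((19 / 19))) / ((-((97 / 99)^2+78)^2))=587030895 / 79653844806277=0.00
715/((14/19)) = 13585/14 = 970.36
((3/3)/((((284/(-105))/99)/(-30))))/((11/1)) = 99.82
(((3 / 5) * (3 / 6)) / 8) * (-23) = -69 / 80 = -0.86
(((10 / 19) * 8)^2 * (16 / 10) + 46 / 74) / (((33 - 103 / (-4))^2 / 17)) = 105313776 / 737640325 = 0.14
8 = 8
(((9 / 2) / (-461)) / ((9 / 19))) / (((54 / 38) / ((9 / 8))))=-361 / 22128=-0.02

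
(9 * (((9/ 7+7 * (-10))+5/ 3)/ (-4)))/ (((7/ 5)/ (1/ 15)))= 352/ 49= 7.18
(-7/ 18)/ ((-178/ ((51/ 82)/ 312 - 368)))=-21968009/ 27323712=-0.80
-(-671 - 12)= 683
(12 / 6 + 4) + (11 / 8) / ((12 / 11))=697 / 96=7.26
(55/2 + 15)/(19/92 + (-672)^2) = 3910/41545747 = 0.00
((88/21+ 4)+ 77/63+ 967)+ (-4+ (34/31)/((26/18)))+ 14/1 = 25063310/25389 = 987.17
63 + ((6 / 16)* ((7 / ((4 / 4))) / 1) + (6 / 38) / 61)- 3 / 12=606181 / 9272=65.38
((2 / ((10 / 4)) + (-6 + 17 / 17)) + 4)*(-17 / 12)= 17 / 60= 0.28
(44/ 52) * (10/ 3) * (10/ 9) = 1100/ 351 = 3.13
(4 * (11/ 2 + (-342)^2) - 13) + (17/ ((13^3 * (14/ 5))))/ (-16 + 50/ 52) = 12730138780/ 27209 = 467865.00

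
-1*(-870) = 870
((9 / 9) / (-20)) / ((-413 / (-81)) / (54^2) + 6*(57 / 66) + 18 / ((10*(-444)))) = -24032943 / 2489578658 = -0.01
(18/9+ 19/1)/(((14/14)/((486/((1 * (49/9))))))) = 13122/7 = 1874.57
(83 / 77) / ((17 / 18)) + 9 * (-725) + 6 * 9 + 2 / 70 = -42345038 / 6545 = -6469.83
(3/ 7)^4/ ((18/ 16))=72/ 2401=0.03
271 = 271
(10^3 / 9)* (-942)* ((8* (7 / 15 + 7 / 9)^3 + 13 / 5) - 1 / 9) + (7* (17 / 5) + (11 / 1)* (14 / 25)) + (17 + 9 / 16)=-1639518721717 / 874800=-1874164.06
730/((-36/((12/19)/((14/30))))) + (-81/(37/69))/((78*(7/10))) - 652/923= -140425577/4542083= -30.92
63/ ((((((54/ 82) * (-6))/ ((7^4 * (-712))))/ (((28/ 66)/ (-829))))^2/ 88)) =13480193549168815616/ 49598870211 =271784286.45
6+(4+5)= 15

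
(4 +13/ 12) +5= 10.08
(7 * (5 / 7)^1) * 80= 400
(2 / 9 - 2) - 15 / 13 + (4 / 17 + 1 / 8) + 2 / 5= -172751 / 79560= -2.17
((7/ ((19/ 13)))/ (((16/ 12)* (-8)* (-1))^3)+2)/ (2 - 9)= -0.29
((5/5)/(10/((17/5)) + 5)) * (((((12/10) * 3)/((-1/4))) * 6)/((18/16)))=-9.67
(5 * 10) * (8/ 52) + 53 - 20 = 529/ 13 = 40.69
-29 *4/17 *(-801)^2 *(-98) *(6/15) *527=452210650416/5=90442130083.20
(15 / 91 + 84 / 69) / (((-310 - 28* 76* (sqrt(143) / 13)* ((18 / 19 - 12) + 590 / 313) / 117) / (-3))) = 0.03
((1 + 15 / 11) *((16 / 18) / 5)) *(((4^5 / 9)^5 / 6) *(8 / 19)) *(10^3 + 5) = 62762164407035232256 / 111071169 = 565062607804.51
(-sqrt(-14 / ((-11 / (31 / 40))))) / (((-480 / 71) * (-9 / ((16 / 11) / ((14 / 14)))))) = -71 * sqrt(11935) / 326700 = -0.02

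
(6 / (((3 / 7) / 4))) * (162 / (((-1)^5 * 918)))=-168 / 17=-9.88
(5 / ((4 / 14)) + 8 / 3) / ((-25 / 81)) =-3267 / 50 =-65.34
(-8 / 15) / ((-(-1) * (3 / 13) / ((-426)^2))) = -2097056 / 5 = -419411.20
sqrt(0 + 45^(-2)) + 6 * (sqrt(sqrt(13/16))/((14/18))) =1/45 + 27 * 13^(1/4)/7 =7.35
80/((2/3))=120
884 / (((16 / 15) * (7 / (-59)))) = -195585 / 28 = -6985.18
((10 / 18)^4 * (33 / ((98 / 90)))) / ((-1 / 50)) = -1718750 / 11907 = -144.35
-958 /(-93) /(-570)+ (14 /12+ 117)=6263057 /53010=118.15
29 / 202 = 0.14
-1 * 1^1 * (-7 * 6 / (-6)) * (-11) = 77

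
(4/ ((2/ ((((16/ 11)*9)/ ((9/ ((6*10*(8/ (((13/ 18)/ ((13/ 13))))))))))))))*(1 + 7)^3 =989914.41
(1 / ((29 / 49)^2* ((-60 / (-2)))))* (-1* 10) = -2401 / 2523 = -0.95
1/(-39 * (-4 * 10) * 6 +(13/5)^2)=25/234169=0.00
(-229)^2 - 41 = 52400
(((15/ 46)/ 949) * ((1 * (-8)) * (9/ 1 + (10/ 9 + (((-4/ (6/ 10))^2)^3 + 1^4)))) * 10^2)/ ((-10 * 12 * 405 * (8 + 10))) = 24618500/ 892289439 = 0.03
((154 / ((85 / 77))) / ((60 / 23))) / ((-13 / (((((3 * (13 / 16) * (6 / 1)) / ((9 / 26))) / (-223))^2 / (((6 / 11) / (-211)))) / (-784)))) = -14191176571 / 194778547200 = -0.07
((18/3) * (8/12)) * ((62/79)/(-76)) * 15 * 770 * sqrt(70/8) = -358050 * sqrt(35)/1501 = -1411.23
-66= -66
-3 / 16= -0.19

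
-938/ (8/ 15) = -7035/ 4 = -1758.75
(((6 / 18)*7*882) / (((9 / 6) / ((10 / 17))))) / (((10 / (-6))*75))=-2744 / 425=-6.46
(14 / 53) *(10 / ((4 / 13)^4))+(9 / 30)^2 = 294.79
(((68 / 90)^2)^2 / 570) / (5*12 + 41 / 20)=157216 / 17062700625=0.00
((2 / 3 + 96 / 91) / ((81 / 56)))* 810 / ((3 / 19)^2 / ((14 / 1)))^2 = 960413641600 / 3159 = 304024577.90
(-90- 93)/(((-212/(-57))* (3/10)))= -17385/106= -164.01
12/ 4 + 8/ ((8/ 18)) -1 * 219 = -198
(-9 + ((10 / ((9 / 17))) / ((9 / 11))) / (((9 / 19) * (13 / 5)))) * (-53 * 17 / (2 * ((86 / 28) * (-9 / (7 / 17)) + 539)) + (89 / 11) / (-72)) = -3609462563695 / 347089969512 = -10.40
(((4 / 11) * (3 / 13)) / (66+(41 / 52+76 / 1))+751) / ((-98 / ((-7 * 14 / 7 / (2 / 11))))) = 20445991 / 34650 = 590.07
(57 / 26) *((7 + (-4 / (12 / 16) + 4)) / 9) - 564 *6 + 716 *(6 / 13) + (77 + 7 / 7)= -695953 / 234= -2974.16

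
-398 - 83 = -481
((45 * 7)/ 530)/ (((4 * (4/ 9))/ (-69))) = -39123/ 1696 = -23.07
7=7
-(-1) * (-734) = -734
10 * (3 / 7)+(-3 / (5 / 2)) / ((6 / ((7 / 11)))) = 1601 / 385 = 4.16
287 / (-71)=-287 / 71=-4.04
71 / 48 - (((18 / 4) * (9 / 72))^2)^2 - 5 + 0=-711907 / 196608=-3.62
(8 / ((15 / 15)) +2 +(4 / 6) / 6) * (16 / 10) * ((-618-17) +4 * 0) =-92456 / 9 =-10272.89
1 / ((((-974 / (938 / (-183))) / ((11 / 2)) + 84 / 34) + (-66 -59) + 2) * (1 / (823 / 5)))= -72179569 / 37703385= -1.91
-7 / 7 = -1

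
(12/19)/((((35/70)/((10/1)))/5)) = 1200/19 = 63.16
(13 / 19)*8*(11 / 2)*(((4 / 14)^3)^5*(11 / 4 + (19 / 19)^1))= 70287360 / 90203668688917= 0.00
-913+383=-530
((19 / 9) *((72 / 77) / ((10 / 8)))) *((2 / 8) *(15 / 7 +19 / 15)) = 54416 / 40425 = 1.35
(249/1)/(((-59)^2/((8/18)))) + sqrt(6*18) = 332/10443 + 6*sqrt(3) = 10.42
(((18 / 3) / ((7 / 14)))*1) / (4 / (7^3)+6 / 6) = 11.86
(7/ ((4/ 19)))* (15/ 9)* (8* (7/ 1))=9310/ 3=3103.33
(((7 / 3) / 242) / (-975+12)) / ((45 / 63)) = -49 / 3495690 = -0.00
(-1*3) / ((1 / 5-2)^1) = 5 / 3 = 1.67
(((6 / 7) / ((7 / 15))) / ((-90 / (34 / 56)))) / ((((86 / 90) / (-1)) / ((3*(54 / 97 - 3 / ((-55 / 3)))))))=251991 / 8992676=0.03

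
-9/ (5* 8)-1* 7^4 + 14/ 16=-48007/ 20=-2400.35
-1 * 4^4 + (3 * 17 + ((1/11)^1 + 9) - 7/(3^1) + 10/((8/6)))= -12589/66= -190.74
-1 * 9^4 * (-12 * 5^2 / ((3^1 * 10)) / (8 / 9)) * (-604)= -44581995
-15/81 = -5/27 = -0.19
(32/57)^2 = 1024/3249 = 0.32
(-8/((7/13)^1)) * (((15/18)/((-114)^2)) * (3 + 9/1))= -260/22743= -0.01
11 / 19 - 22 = -407 / 19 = -21.42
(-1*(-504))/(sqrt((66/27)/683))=756*sqrt(15026)/11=8424.63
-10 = -10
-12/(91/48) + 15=789/91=8.67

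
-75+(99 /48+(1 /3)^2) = -10487 /144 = -72.83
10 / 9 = 1.11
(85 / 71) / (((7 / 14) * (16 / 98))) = 4165 / 284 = 14.67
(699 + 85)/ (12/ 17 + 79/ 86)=1146208/ 2375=482.61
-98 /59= -1.66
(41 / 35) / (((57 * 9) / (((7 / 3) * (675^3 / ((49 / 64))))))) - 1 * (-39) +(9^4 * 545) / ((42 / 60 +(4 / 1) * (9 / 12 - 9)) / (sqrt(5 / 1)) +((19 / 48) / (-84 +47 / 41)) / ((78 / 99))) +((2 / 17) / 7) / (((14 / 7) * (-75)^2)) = 27493884404435325132954715862 / 12845075433620073485625 - 303482200972248230400 * sqrt(5) / 2741379310896641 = 1892880.07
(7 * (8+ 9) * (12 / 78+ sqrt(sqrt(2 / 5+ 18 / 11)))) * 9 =2142 / 13+ 2142 * 55^(3 / 4) * 7^(1 / 4) / 55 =1444.16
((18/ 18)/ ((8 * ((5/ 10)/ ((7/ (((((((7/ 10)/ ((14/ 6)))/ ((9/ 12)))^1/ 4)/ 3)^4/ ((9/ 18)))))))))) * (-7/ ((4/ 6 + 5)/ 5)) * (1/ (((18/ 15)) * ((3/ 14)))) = -289406250/ 17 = -17023897.06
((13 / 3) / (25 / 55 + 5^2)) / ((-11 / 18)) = -39 / 140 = -0.28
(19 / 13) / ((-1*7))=-19 / 91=-0.21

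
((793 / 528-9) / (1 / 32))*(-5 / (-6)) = -19795 / 99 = -199.95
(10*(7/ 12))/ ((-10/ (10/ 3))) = -35/ 18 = -1.94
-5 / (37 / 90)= -450 / 37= -12.16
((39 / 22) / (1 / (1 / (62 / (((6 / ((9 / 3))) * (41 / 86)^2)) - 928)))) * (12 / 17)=-65559 / 41473234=-0.00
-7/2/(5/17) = -119/10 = -11.90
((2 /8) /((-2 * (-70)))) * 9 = 9 /560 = 0.02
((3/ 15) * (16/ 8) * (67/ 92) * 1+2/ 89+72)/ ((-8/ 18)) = -13322367/ 81880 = -162.71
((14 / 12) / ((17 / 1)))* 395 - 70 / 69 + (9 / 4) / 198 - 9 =588539 / 34408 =17.10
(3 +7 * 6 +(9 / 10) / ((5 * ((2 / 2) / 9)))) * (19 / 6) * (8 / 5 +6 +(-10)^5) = -3690469503 / 250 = -14761878.01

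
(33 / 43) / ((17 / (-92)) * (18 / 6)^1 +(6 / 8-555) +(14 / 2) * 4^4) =1518 / 2447173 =0.00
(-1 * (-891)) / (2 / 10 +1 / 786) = 3501630 / 791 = 4426.84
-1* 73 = -73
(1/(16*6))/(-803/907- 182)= -907/15924192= -0.00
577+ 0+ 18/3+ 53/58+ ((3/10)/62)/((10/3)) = 104987961/179800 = 583.92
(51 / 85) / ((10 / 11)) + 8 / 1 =433 / 50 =8.66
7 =7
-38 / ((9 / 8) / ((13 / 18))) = -1976 / 81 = -24.40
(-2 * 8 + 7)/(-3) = 3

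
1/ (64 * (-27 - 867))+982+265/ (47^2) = 124130281439/ 126390144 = 982.12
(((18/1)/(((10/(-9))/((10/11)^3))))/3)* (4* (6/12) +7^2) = -275400/1331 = -206.91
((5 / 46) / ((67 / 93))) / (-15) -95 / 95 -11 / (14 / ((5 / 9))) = -140437 / 97083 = -1.45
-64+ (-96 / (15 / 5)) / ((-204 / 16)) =-61.49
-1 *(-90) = 90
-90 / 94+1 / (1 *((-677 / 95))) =-34930 / 31819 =-1.10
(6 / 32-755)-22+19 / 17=-210989 / 272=-775.69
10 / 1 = 10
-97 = -97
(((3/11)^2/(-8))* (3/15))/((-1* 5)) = 0.00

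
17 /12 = 1.42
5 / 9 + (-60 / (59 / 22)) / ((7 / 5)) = -57335 / 3717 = -15.43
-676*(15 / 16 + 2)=-7943 / 4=-1985.75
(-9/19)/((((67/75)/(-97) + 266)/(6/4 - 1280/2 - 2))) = 83873475/73533154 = 1.14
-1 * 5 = -5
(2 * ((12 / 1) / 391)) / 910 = 12 / 177905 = 0.00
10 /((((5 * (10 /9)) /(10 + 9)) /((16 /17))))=2736 /85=32.19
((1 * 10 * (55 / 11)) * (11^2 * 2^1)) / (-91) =-12100 / 91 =-132.97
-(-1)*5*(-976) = -4880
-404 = -404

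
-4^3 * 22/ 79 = -1408/ 79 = -17.82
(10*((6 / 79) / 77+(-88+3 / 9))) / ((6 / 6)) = -15998110 / 18249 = -876.66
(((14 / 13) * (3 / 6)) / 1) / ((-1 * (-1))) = 7 / 13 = 0.54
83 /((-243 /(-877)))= 72791 /243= 299.55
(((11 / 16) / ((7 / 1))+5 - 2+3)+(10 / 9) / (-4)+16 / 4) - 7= 2843 / 1008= 2.82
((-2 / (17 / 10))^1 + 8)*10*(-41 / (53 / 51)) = -142680 / 53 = -2692.08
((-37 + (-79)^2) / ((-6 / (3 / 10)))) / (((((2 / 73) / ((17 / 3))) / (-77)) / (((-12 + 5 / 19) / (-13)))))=11016862087 / 2470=4460268.05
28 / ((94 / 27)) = 378 / 47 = 8.04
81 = 81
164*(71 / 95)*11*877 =112329668 / 95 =1182417.56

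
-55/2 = -27.50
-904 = -904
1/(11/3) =3/11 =0.27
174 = 174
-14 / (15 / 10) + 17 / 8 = -7.21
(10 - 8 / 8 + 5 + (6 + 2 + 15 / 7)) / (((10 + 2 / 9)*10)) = 1521 / 6440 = 0.24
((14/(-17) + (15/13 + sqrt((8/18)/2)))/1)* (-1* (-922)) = 67306/221 + 922* sqrt(2)/3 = 739.19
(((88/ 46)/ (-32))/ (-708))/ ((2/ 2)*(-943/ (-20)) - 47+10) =55/ 6611304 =0.00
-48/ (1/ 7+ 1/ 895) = -150360/ 451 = -333.39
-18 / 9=-2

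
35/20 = 7/4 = 1.75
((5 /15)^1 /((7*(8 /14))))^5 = 1 /248832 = 0.00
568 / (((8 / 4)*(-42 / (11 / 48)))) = -781 / 504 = -1.55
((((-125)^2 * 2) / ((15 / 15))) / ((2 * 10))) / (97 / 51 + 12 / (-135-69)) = 159375 / 188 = 847.74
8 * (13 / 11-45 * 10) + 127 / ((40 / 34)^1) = -766171 / 220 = -3482.60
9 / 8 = 1.12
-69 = -69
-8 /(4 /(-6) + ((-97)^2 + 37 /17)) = -51 /59992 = -0.00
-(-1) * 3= 3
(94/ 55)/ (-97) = -94/ 5335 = -0.02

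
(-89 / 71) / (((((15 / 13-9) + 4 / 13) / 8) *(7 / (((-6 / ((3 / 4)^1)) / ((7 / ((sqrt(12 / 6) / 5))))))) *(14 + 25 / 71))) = -37024 *sqrt(2) / 12233095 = -0.00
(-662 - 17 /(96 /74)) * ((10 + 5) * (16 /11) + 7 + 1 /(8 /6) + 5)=-16429335 /704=-23337.12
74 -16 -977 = -919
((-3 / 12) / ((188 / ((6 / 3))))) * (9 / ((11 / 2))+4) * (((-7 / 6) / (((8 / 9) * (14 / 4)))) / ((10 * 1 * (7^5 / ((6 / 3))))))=93 / 1390275040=0.00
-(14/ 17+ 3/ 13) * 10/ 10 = -233/ 221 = -1.05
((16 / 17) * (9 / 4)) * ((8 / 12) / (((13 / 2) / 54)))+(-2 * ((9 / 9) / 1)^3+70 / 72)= 85135 / 7956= 10.70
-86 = -86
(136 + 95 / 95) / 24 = 5.71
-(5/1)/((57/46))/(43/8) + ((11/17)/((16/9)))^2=-112108309/181334784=-0.62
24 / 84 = 2 / 7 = 0.29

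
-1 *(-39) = 39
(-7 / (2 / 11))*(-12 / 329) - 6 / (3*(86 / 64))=-170 / 2021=-0.08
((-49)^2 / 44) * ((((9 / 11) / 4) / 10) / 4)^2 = 194481 / 136294400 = 0.00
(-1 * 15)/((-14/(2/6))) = 5/14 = 0.36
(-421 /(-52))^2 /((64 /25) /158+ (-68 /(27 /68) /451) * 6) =-1420856907525 /49036802048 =-28.98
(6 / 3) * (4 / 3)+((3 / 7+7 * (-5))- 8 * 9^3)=-123142 / 21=-5863.90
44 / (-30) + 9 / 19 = -283 / 285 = -0.99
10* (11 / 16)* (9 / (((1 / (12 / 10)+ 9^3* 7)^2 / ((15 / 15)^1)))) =4455 / 1875536258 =0.00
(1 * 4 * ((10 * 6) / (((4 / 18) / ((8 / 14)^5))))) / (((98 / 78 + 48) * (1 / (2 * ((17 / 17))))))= 86261760 / 32286247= 2.67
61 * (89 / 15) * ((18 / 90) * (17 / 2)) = 92293 / 150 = 615.29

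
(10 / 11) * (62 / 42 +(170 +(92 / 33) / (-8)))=155.57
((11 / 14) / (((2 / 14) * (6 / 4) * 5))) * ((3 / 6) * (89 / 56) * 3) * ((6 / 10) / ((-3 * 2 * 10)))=-979 / 56000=-0.02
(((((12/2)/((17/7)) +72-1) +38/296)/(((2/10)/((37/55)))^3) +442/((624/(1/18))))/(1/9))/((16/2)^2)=27378878759/69510144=393.88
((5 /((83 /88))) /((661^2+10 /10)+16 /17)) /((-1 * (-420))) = 0.00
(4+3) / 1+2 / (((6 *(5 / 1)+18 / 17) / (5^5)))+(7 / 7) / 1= 55237 / 264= 209.23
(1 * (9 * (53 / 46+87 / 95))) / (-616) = -0.03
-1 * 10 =-10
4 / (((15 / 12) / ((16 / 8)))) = 32 / 5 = 6.40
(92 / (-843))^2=8464 / 710649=0.01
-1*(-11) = 11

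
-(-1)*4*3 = 12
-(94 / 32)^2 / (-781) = 2209 / 199936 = 0.01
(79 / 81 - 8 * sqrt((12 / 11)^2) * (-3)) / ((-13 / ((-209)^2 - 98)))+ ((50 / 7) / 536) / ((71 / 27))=-140465543623271 / 1542809268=-91045.31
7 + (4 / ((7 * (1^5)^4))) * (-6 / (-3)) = 57 / 7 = 8.14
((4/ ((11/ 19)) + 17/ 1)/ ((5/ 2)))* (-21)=-11046/ 55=-200.84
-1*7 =-7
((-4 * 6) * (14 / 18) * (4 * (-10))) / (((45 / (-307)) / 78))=-3575936 / 9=-397326.22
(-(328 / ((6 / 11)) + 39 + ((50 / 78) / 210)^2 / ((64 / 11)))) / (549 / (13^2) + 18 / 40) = -549773603935 / 3175454016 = -173.13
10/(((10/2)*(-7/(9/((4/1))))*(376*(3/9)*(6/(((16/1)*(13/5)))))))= -117/3290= -0.04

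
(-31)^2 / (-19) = -961 / 19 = -50.58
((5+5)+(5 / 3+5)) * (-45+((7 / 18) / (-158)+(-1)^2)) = -3128575 / 4266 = -733.37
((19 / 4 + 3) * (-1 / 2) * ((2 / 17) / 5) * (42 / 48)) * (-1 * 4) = 217 / 680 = 0.32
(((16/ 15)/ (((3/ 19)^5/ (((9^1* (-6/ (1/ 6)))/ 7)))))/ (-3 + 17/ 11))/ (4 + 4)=27237089/ 630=43233.47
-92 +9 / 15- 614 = -705.40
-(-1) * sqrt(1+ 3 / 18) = sqrt(42) / 6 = 1.08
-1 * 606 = -606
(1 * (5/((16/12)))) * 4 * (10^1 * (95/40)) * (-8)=-2850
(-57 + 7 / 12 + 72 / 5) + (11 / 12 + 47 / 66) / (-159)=-1102576 / 26235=-42.03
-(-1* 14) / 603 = 14 / 603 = 0.02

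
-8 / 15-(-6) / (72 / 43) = 61 / 20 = 3.05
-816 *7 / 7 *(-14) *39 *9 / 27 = 148512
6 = 6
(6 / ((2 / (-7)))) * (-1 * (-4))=-84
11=11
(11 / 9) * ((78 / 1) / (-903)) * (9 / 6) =-143 / 903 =-0.16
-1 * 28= -28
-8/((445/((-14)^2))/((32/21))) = -5.37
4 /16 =0.25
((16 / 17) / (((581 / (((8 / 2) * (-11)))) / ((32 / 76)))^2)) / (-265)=-1982464 / 548977142105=-0.00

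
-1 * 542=-542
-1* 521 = -521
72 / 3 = 24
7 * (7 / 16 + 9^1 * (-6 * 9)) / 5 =-54383 / 80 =-679.79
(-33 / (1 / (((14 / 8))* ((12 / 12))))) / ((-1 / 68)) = 3927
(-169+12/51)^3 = -23615200909/4913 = -4806676.35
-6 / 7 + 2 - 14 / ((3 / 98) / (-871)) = 8365108 / 21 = 398338.48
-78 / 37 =-2.11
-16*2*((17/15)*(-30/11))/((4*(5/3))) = 816/55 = 14.84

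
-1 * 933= -933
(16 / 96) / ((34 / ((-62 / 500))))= -31 / 51000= -0.00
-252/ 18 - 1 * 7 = -21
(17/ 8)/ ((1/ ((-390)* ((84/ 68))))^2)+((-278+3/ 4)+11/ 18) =301673147/ 612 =492929.98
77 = 77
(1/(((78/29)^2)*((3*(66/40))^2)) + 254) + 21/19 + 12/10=362986348529/1416195495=256.31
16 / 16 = 1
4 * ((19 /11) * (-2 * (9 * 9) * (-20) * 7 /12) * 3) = 430920 /11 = 39174.55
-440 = -440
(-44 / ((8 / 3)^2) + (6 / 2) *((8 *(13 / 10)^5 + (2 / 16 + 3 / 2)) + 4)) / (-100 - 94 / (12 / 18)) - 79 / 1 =-956939891 / 12050000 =-79.41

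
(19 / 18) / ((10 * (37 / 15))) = 19 / 444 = 0.04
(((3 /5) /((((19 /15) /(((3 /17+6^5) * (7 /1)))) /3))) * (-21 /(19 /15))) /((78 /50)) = -65585244375 /79781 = -822065.96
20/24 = 0.83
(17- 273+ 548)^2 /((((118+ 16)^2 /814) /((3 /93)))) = 17351224 /139159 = 124.69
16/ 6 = 8/ 3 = 2.67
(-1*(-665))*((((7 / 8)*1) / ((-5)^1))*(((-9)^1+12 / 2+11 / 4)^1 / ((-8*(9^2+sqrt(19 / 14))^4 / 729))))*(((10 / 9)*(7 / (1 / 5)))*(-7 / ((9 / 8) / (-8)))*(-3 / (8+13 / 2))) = 2039390681828211684 / 82507021719965472725 - 7186186841185296*sqrt(266) / 82507021719965472725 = 0.02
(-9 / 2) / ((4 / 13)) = -117 / 8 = -14.62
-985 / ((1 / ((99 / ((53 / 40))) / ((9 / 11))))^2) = -23074216000 / 2809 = -8214388.04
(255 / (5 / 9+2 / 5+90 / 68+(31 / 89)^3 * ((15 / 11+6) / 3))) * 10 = 1070.16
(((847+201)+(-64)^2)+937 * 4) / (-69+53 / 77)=-171171 / 1315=-130.17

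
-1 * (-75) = 75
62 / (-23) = -62 / 23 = -2.70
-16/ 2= -8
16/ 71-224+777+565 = 79394/ 71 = 1118.23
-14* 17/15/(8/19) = -2261/60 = -37.68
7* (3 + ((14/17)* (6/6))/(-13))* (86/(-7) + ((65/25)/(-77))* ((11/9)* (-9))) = -270633/1105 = -244.92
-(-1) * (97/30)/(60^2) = 97/108000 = 0.00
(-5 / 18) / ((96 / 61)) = -305 / 1728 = -0.18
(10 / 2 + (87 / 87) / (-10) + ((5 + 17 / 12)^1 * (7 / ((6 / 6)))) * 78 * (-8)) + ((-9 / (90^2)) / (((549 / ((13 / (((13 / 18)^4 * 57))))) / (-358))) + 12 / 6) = -3567538493437 / 127316150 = -28021.10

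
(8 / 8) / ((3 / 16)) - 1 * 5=1 / 3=0.33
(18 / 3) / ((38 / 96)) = 288 / 19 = 15.16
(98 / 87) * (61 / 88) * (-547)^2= 894335701 / 3828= 233630.02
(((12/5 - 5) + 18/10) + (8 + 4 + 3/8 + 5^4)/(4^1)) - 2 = 25047/160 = 156.54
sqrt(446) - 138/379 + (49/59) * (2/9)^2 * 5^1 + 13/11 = 20377231/19923651 + sqrt(446) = 22.14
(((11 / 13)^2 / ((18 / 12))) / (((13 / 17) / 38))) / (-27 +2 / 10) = -390830 / 441597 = -0.89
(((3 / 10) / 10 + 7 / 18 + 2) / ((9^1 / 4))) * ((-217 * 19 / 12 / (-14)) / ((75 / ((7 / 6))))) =8975771 / 21870000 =0.41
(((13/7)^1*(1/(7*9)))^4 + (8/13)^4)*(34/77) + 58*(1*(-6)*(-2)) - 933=-19708373374216653911/83179918838133117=-236.94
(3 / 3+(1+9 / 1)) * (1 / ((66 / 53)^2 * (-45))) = -2809 / 17820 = -0.16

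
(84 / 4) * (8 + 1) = 189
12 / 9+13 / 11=83 / 33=2.52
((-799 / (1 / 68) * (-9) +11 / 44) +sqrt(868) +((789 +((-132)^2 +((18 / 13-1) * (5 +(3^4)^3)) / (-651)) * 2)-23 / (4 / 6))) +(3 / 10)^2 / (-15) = 2 * sqrt(217) +554287125809 / 1057875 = 523992.24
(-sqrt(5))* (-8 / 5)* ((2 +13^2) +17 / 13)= 3584* sqrt(5) / 13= 616.47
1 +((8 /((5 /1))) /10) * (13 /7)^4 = 174269 /60025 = 2.90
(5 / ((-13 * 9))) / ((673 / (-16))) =80 / 78741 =0.00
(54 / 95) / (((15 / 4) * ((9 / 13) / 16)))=1664 / 475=3.50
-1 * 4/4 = -1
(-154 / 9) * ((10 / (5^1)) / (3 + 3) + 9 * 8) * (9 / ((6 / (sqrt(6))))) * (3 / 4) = -16709 * sqrt(6) / 12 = -3410.71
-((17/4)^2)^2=-83521/256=-326.25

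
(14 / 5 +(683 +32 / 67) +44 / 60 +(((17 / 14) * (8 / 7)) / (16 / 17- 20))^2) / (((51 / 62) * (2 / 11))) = 1236312873860317 / 269139338685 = 4593.58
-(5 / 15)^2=-1 / 9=-0.11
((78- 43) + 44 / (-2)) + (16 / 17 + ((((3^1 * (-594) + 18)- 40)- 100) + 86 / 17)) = -1885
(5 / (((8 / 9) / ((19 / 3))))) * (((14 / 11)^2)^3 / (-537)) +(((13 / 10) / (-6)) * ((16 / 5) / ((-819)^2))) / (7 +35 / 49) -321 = -1520711835423136063 / 4733262393084225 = -321.28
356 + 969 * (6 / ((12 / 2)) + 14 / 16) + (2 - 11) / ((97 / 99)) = 1679023 / 776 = 2163.69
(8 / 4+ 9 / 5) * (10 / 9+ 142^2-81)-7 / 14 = 6868721 / 90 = 76319.12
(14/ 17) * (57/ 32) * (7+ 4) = 4389/ 272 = 16.14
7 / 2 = 3.50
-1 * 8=-8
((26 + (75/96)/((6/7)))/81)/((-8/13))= -67171/124416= -0.54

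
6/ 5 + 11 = 61/ 5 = 12.20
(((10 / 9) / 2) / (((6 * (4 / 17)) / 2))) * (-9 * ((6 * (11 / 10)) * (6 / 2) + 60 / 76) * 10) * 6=-166260 / 19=-8750.53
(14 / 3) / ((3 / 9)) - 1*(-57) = 71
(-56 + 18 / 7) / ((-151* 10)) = 187 / 5285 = 0.04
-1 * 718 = -718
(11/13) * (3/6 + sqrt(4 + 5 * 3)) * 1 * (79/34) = 869/884 + 869 * sqrt(19)/442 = 9.55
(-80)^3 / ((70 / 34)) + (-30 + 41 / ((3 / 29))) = -5214707 / 21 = -248319.38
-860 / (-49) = 860 / 49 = 17.55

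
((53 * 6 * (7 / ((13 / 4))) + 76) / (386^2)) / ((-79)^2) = 2473 / 3022123117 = 0.00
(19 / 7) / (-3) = -0.90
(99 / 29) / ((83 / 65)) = 6435 / 2407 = 2.67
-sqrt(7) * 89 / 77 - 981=-981 - 89 * sqrt(7) / 77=-984.06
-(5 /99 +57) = -5648 /99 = -57.05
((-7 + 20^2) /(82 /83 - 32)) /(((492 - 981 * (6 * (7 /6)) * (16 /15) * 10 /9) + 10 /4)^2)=-65238 /300814546175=-0.00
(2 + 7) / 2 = 9 / 2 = 4.50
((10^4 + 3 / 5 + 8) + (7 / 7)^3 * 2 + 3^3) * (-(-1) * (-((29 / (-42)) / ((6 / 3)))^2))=-10552027 / 8820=-1196.37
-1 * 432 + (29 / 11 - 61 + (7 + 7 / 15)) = -79678 / 165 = -482.90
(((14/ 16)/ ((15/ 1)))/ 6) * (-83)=-581/ 720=-0.81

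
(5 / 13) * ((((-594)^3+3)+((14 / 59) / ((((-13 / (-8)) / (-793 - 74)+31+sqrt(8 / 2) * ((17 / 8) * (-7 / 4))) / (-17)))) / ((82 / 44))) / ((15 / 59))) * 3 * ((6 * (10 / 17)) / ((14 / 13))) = -4970983851937394370 / 1594618207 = -3117350491.87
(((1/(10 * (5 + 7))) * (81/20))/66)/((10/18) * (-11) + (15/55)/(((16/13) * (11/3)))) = -891/10542700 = -0.00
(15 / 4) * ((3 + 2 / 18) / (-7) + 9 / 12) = 55 / 48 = 1.15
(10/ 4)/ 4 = 5/ 8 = 0.62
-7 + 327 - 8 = 312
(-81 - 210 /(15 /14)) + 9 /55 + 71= -11321 /55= -205.84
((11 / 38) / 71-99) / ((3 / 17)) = -4540547 / 8094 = -560.98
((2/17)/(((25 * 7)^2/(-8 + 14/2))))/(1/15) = -6/104125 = -0.00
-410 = -410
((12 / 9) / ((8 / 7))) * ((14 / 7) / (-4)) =-7 / 12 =-0.58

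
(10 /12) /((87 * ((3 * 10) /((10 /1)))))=5 /1566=0.00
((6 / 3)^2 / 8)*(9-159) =-75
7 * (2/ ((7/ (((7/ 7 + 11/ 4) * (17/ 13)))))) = 255/ 26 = 9.81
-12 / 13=-0.92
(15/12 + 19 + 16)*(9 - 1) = 290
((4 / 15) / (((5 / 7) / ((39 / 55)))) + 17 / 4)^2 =616578561 / 30250000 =20.38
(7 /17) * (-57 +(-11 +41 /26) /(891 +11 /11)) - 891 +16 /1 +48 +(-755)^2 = 224405024949 /394264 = 569174.53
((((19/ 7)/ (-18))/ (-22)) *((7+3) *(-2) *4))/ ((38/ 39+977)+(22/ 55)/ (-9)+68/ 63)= -24700/ 44099473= -0.00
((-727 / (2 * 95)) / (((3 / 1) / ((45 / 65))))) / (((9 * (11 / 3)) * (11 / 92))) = -33442 / 149435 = -0.22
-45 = -45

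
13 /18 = 0.72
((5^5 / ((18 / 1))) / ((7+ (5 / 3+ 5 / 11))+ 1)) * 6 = 34375 / 334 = 102.92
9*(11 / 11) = 9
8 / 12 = 2 / 3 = 0.67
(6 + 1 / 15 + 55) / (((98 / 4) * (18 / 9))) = 916 / 735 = 1.25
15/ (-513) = -5/ 171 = -0.03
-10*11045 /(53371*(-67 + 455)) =-55225 /10353974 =-0.01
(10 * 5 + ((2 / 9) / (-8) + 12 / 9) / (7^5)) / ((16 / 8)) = 25.00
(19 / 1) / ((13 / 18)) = 342 / 13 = 26.31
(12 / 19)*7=84 / 19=4.42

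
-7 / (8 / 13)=-91 / 8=-11.38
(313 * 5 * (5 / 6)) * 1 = 7825 / 6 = 1304.17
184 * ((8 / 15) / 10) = 736 / 75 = 9.81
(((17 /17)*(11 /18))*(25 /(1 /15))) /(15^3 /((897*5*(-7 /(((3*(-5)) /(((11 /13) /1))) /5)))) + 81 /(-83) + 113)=202115375 /99136698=2.04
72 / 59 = 1.22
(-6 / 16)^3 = -27 / 512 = -0.05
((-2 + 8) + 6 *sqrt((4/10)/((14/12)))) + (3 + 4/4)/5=12 *sqrt(105)/35 + 34/5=10.31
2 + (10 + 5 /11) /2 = 159 /22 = 7.23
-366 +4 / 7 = -2558 / 7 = -365.43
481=481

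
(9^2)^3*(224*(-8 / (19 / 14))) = -13332791808 / 19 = -701725884.63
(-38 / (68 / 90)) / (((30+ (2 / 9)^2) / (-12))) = 415530 / 20689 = 20.08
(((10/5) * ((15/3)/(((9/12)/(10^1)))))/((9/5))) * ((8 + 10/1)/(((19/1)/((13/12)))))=13000/171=76.02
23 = 23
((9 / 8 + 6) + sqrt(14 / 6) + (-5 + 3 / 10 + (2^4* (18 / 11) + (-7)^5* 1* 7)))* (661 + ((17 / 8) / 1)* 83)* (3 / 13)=-94552681671 / 4160 + 6699* sqrt(21) / 104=-22728714.84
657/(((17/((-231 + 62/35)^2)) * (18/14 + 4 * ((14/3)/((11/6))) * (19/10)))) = 465191359083/4726085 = 98430.60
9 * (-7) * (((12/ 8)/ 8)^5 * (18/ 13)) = -137781/ 6815744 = -0.02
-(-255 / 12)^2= -7225 / 16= -451.56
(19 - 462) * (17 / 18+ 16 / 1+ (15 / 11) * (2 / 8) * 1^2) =-3032335 / 396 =-7657.41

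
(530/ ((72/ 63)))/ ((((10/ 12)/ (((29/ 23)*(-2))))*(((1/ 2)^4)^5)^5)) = -40915958423566560392109089359921152/ 23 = -1778954714068111321396047000000000.00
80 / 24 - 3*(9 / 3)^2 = -71 / 3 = -23.67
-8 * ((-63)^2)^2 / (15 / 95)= -798150024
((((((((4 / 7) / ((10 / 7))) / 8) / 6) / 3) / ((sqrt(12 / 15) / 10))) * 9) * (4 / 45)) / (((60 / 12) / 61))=61 * sqrt(5) / 450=0.30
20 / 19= 1.05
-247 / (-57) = 4.33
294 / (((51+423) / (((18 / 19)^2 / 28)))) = 567 / 28519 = 0.02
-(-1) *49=49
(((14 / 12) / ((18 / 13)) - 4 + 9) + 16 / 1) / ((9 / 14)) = 16513 / 486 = 33.98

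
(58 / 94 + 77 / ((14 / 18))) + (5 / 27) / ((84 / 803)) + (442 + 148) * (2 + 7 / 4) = 246651131 / 106596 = 2313.89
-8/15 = -0.53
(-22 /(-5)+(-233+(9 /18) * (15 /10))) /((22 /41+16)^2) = -2553439 /3064560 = -0.83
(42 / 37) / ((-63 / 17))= -0.31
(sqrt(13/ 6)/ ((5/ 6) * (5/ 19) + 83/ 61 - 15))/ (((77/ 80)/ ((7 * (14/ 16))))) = -0.70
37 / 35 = 1.06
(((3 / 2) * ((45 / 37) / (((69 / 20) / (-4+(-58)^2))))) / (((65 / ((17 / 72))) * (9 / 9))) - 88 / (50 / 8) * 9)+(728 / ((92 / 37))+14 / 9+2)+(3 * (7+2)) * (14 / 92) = 897003113 / 4978350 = 180.18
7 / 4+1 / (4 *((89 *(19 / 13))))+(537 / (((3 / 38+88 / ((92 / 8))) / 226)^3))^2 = 57921714063387455895520217913451768104333 / 321882315496059402792610918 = 179946866525186.76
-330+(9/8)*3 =-2613/8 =-326.62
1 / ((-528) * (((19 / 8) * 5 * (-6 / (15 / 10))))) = 1 / 25080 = 0.00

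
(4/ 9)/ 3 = 4/ 27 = 0.15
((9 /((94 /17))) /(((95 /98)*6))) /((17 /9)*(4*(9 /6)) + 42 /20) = 7497 /359879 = 0.02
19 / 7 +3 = 40 / 7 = 5.71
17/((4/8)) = 34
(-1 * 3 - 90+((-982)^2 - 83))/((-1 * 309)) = -964148/309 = -3120.22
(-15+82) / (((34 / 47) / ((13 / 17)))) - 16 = 31689 / 578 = 54.83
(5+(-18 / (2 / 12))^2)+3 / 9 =35008 / 3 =11669.33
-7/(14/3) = -3/2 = -1.50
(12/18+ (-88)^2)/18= 11617/27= 430.26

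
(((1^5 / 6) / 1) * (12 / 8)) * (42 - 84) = -21 / 2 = -10.50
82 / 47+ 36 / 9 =270 / 47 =5.74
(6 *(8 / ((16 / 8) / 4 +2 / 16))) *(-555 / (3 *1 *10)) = -7104 / 5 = -1420.80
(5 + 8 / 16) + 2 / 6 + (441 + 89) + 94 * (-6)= -28.17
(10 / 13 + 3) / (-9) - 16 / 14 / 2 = -811 / 819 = -0.99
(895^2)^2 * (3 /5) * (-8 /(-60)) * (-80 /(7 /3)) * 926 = -11407864567272000 /7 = -1629694938181714.29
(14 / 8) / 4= 7 / 16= 0.44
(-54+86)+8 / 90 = 1444 / 45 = 32.09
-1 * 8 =-8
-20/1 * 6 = -120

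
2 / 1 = 2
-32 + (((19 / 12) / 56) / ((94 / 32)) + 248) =216.01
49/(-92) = -49/92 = -0.53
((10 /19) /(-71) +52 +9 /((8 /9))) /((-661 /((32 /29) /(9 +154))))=-2681492 /4215013903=-0.00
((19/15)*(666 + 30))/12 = 1102/15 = 73.47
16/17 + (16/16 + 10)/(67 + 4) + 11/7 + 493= 4187895/8449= 495.67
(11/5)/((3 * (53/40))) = 88/159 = 0.55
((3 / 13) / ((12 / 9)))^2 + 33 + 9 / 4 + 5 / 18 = 865333 / 24336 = 35.56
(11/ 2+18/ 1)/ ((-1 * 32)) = -0.73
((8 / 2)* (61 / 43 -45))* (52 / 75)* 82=-31962944 / 3225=-9910.99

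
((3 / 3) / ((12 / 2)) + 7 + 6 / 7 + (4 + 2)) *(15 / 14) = 2945 / 196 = 15.03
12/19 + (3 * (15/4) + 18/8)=537/38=14.13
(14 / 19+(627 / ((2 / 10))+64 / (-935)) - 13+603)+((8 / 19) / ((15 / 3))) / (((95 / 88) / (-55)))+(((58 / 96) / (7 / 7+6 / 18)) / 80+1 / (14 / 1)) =1800775602429 / 483890176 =3721.46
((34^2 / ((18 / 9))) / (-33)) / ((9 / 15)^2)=-14450 / 297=-48.65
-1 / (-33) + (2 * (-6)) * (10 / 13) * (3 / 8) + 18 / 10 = -3499 / 2145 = -1.63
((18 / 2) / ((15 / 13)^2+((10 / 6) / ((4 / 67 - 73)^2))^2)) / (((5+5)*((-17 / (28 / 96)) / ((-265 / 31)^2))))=-51176384903552867522109 / 60383280414392277402400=-0.85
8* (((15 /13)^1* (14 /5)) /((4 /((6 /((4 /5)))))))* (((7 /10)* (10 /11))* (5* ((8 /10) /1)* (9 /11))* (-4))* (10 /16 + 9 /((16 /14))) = -5397840 /1573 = -3431.56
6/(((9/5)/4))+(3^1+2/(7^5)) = 823549/50421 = 16.33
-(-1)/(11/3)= 3/11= 0.27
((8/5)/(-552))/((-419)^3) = 1/25378220355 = 0.00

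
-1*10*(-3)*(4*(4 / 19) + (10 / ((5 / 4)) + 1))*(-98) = -549780 / 19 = -28935.79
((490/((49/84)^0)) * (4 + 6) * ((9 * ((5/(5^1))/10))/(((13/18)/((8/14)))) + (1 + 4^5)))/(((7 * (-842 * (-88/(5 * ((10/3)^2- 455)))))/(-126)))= 2709839.53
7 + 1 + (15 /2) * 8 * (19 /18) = 214 /3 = 71.33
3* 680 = 2040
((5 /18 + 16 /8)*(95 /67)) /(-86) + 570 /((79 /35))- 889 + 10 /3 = -5187940021 /8193564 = -633.17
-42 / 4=-21 / 2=-10.50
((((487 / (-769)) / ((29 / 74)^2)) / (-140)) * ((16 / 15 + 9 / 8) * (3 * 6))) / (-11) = -526028667 / 4979813300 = -0.11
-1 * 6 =-6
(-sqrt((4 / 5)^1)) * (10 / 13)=-4 * sqrt(5) / 13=-0.69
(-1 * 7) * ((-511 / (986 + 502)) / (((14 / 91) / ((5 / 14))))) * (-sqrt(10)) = -33215 * sqrt(10) / 5952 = -17.65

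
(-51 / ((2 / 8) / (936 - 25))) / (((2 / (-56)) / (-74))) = -385068768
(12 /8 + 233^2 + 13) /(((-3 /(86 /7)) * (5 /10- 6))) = 40433.77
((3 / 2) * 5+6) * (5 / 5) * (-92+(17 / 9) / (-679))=-1686687 / 1358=-1242.04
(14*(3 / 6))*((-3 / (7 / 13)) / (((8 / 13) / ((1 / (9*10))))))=-169 / 240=-0.70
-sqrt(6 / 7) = -sqrt(42) / 7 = -0.93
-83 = -83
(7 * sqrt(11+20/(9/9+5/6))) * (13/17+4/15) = 1841 * sqrt(2651)/2805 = 33.79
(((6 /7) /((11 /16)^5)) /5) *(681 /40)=535560192 /28183925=19.00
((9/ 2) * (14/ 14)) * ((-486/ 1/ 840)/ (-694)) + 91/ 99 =17755291/ 19237680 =0.92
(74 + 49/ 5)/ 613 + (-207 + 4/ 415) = -52622536/ 254395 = -206.85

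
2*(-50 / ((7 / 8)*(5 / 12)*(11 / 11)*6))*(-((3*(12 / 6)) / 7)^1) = 1920 / 49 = 39.18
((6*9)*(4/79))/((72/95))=285/79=3.61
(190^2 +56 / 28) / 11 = 3282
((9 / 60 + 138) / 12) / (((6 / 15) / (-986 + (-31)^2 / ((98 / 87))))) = -11992341 / 3136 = -3824.09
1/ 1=1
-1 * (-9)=9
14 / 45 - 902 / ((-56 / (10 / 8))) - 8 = 62723 / 5040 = 12.45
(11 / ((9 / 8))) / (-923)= -88 / 8307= -0.01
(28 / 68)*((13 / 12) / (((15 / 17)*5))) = 91 / 900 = 0.10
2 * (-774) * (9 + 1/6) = -14190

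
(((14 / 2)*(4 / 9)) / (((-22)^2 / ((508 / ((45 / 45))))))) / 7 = 508 / 1089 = 0.47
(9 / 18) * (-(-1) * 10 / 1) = 5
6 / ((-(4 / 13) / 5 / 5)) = -975 / 2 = -487.50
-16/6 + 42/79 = -506/237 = -2.14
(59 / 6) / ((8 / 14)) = 413 / 24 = 17.21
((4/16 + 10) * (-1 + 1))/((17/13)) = 0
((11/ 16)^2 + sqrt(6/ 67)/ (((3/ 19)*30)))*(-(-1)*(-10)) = -605/ 128-19*sqrt(402)/ 603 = -5.36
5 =5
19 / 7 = 2.71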